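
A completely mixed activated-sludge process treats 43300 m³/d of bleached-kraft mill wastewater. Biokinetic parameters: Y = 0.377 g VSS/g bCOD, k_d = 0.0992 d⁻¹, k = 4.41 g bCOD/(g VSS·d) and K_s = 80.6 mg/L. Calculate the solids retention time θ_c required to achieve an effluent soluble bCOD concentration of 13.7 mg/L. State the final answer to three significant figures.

Specific growth rate at S = 13.7 mg/L: μ = YkS/(K_s+S) = 0.377·4.41·13.7/(80.6+13.7) = 0.2415 d⁻¹.
1/θ_c = 0.2415 − 0.0992 = 0.1423 d⁻¹, so θ_c = 7.025 d.

θ_c ≈ 7.03 d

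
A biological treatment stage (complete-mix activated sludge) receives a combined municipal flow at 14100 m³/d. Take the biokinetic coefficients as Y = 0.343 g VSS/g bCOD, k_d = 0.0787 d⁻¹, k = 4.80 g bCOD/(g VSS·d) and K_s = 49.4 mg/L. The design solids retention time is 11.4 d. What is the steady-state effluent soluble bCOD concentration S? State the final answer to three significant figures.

S ≈ 5.55 mg/L

From the Monod/SRT balance for a CMAS, S = K_s·(1+k_d θ_c)/[θ_c·(Y k − k_d) − 1] = 49.4 × (1 + 0.0787 × 11.4) / [11.4 × (0.343 × 4.80 − 0.0787) − 1] = 93.72 / 16.87 = 5.555 mg/L.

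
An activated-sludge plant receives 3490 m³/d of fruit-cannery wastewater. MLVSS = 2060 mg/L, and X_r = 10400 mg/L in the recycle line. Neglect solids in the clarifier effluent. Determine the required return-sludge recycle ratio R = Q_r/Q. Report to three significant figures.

R ≈ 0.247

Mass balance around the secondary clarifier (neglecting effluent solids): R = X / (X_r − X) = 2060 / (10400 − 2060) = 0.2470.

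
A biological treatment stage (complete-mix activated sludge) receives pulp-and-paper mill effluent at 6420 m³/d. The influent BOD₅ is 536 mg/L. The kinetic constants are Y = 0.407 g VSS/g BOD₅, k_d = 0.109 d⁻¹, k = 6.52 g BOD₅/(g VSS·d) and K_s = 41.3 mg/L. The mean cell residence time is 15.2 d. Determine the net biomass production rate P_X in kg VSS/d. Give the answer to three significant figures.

Effluent substrate depends only on kinetics and SRT: S = K_s(1 + k_d θ_c) / [θ_c(Yk − k_d) − 1] = 41.3 × (1 + 0.109 × 15.2) / [15.2 × (0.407 × 6.52 − 0.109) − 1] = 109.7 / 37.68 = 2.912 mg/L.
Observed yield with endogenous decay: Y_obs = Y / (1 + k_d·θ_c) = 0.407 / (1 + 0.109 × 15.2) = 0.407 / 2.657 = 0.1532 g VSS/g BOD₅.
Substrate removed = Q·(S₀ − S) = 6420 m³/d × (536 − 2.91) g/m³ = 3.42×10^6 g/d = 3422 kg/d.
So the net sludge growth is P_X = 0.1532 × 3422 = 524.3 kg VSS/d.

P_X ≈ 524 kg VSS/d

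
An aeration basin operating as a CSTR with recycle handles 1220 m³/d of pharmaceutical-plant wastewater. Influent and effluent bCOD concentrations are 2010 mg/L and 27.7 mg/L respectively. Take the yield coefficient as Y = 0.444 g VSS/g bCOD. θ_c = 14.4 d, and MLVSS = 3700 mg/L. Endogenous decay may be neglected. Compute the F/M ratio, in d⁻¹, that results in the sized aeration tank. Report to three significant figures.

V·X = Y·Q·ΔS·θ_c gives V = 0.444 × 1220 × (2010 − 27.7) × 14.4 / 3700 = 4179 m³.
Food-to-microorganism ratio F/M = Q S₀ / (V X) = 1220 × 2010 / (4179 × 3700) = 0.1586 d⁻¹.

F/M ≈ 0.159 d⁻¹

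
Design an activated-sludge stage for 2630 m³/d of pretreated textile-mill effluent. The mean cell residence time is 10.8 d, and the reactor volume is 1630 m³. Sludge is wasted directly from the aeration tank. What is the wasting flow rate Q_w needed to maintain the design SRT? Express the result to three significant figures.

Q_w ≈ 151 m³/d

Wasting from the aeration tank: Q_w = V / θ_c = 1630 / 10.8 = 150.9 m³/d.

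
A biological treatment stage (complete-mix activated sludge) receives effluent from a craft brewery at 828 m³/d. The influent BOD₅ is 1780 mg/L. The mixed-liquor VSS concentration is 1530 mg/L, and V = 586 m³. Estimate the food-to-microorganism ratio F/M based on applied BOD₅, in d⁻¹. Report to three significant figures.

F/M = Q·S₀ / (V·X) = 828 × 1780 / (586.0 × 1530) = 1.644 g BOD₅·(g VSS·d)⁻¹.

F/M ≈ 1.64 d⁻¹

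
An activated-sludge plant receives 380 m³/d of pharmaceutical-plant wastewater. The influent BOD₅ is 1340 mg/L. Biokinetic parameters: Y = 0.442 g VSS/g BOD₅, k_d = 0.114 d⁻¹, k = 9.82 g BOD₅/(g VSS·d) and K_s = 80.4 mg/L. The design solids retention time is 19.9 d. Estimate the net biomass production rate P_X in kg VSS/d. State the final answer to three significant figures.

P_X ≈ 68.7 kg VSS/d

For a completely mixed reactor with recycle the Lawrence–McCarty relation gives S = K_s·(1 + k_d·θ_c) / [θ_c·(Y·k − k_d) − 1] = 80.4 × (1 + 0.114 × 19.9) / [19.9 × (0.442 × 9.82 − 0.114) − 1] = 262.8 / 83.11 = 3.162 mg/L.
Observed yield with endogenous decay: Y_obs = Y / (1 + k_d·θ_c) = 0.442 / (1 + 0.114 × 19.9) = 0.442 / 3.269 = 0.1352 g VSS/g BOD₅.
Substrate removed = Q·(S₀ − S) = 380 m³/d × (1340 − 3.16) g/m³ = 5.08×10^5 g/d = 508.0 kg/d.
Biomass produced: P_X = Y_obs·Q·ΔS = 0.1352 × 508.0 ≈ 68.69 kg VSS/d.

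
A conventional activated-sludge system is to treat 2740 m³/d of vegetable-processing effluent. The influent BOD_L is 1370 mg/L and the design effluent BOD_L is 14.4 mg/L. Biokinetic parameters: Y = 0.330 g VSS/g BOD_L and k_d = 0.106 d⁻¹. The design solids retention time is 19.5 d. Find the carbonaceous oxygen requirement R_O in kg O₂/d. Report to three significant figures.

R_O ≈ 3150 kg O₂/d

The observed yield is Y_obs = Y/(1 + k_d·θ_c) = 0.330 / (1 + 0.106 × 19.5) = 0.330 / 3.067 = 0.1076 g VSS per g BOD_L removed.
Mass of BOD_L removed per day: Q(S₀ − S) = 2740 × 1356 g/m³ = 3714 kg/d.
Net sludge production P_X = 0.1076 × 3714 = 399.7 kg VSS/d.
Carbonaceous O₂ demand = substrate oxidised − cell-mass equivalent = 3714 − 1.42 × 399.7 = 3147 kg O₂/d.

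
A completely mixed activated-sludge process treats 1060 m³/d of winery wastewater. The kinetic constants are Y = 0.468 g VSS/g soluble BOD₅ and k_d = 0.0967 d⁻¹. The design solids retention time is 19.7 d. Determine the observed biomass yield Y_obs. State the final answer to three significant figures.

The observed yield is Y_obs = Y/(1 + k_d·θ_c) = 0.468 / (1 + 0.0967 × 19.7) = 0.468 / 2.905 = 0.1611 g VSS per g soluble BOD₅ removed.

Y_obs ≈ 0.161 g VSS/g soluble BOD₅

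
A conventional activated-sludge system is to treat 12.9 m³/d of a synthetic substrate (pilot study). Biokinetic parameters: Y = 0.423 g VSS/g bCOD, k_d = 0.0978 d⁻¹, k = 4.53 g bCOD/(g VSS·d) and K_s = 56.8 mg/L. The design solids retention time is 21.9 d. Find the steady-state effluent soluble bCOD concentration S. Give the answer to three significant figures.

S ≈ 4.60 mg/L

For a completely mixed reactor with recycle the Lawrence–McCarty relation gives S = K_s·(1 + k_d·θ_c) / [θ_c·(Y·k − k_d) − 1] = 56.8 × (1 + 0.0978 × 21.9) / [21.9 × (0.423 × 4.53 − 0.0978) − 1] = 178.5 / 38.82 = 4.597 mg/L.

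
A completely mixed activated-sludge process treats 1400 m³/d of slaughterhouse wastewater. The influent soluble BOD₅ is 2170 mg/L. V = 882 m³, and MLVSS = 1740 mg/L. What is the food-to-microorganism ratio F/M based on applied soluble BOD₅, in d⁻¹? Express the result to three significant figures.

F/M ≈ 1.98 d⁻¹

Food-to-microorganism ratio F/M = Q S₀ / (V X) = 1400 × 2170 / (882.0 × 1740) = 1.980 d⁻¹.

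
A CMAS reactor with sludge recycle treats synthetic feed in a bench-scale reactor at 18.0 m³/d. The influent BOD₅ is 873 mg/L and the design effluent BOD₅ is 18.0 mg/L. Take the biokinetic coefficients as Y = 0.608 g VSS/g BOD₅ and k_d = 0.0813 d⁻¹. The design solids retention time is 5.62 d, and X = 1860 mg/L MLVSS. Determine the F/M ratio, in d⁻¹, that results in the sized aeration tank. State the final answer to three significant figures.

Rearranging the biomass balance for a CMAS with decay, V = Y·Q·ΔS·θ_c / [X·(1+k_d θ_c)] = 0.608 × 18.0 × (873 − 18.0) × 5.62 / [1860 × (1 + 0.0813 × 5.62)] = 5.26×10^4 / 2710 = 19.41 m³.
Food-to-microorganism ratio F/M = Q S₀ / (V X) = 18.0 × 873 / (19.41 × 1860) = 0.4354 d⁻¹.

F/M ≈ 0.435 d⁻¹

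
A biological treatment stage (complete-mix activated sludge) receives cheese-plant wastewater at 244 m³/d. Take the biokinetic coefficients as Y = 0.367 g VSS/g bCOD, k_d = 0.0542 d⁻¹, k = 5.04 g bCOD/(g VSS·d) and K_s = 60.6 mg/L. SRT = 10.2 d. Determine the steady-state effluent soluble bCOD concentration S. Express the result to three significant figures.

S ≈ 5.44 mg/L

Effluent substrate depends only on kinetics and SRT: S = K_s(1 + k_d θ_c) / [θ_c(Yk − k_d) − 1] = 60.6 × (1 + 0.0542 × 10.2) / [10.2 × (0.367 × 5.04 − 0.0542) − 1] = 94.10 / 17.31 = 5.435 mg/L.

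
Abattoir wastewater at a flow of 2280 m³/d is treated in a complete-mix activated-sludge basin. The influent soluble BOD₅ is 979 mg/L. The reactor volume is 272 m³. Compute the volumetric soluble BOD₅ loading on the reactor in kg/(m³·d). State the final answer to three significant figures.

Applied soluble BOD₅ load per unit volume = Q·S₀/V = (2280 × 979/1000)/272.0 = 8.206 kg soluble BOD₅·m⁻³·d⁻¹.

L_v ≈ 8.21 kg soluble BOD₅/(m³·d)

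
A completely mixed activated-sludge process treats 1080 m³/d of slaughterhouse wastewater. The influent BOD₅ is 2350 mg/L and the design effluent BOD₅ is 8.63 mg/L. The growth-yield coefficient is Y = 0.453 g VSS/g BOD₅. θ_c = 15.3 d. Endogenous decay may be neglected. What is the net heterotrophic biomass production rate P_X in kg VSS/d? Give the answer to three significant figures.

With endogenous decay neglected, the observed yield equals the true yield: Y_obs = Y = 0.453 g VSS/g BOD₅.
Substrate removed = Q·(S₀ − S) = 1080 m³/d × (2350 − 8.63) g/m³ = 2.53×10^6 g/d = 2529 kg/d.
So the net sludge growth is P_X = 0.4530 × 2529 = 1145 kg VSS/d.

P_X ≈ 1150 kg VSS/d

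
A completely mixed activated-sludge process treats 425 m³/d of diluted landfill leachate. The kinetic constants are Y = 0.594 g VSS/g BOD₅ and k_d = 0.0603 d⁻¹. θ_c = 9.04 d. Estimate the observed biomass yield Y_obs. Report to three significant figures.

Y_obs ≈ 0.384 g VSS/g BOD₅

The observed yield is Y_obs = Y/(1 + k_d·θ_c) = 0.594 / (1 + 0.0603 × 9.04) = 0.594 / 1.545 = 0.3844 g VSS per g BOD₅ removed.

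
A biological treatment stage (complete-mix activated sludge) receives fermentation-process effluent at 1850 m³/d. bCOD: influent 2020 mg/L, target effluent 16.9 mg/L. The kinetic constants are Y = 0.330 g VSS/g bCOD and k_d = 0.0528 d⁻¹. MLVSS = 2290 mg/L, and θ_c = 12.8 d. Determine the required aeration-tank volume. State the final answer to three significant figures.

V ≈ 4080 m³

From the SRT design equation V = Y Q (S₀−S) θ_c / [X (1 + k_d θ_c)] = 0.330 × 1850 × (2020 − 16.9) × 12.8 / [2290 × (1 + 0.0528 × 12.8)] = 1.57×10^7 / 3838 = 4079 m³.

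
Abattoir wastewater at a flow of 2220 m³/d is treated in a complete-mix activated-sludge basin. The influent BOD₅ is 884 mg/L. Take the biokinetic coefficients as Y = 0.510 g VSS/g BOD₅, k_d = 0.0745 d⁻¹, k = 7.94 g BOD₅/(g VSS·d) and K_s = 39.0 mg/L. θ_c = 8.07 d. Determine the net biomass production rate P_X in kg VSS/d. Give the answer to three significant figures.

Effluent substrate depends only on kinetics and SRT: S = K_s(1 + k_d θ_c) / [θ_c(Yk − k_d) − 1] = 39.0 × (1 + 0.0745 × 8.07) / [8.07 × (0.510 × 7.94 − 0.0745) − 1] = 62.45 / 31.08 = 2.009 mg/L.
The observed yield is Y_obs = Y/(1 + k_d·θ_c) = 0.510 / (1 + 0.0745 × 8.07) = 0.510 / 1.601 = 0.3185 g VSS per g BOD₅ removed.
ΔS = 884 − 2.01 = 882.0 mg/L, so the substrate removal rate is 2220 × 882.0/1000 = 1958 kg BOD₅/d.
P_X = Y_obs · Q(S₀ − S) = 0.3185 × 1958 = 623.6 kg VSS/d.

P_X ≈ 624 kg VSS/d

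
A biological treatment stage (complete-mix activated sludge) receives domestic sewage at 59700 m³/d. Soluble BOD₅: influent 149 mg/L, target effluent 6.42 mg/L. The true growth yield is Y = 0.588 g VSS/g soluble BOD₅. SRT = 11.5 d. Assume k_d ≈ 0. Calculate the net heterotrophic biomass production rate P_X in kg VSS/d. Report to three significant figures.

Since k_d ≈ 0, Y_obs = Y = 0.588 g VSS/g soluble BOD₅.
ΔS = 149 − 6.42 = 142.6 mg/L, so the substrate removal rate is 59700 × 142.6/1000 = 8512 kg soluble BOD₅/d.
Biomass produced: P_X = Y_obs·Q·ΔS = 0.5880 × 8512 ≈ 5005 kg VSS/d.

P_X ≈ 5010 kg VSS/d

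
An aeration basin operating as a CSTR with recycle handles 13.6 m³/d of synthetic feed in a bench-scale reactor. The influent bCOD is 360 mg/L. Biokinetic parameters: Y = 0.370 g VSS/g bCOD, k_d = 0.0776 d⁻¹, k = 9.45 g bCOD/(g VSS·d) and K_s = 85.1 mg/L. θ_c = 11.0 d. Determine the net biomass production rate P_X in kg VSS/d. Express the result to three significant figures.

P_X ≈ 0.966 kg VSS/d

Effluent substrate depends only on kinetics and SRT: S = K_s(1 + k_d θ_c) / [θ_c(Yk − k_d) − 1] = 85.1 × (1 + 0.0776 × 11.0) / [11.0 × (0.370 × 9.45 − 0.0776) − 1] = 157.7 / 36.61 = 4.309 mg/L.
The observed yield is Y_obs = Y/(1 + k_d·θ_c) = 0.370 / (1 + 0.0776 × 11.0) = 0.370 / 1.854 = 0.1996 g VSS per g bCOD removed.
ΔS = 360 − 4.31 = 355.7 mg/L, so the substrate removal rate is 13.6 × 355.7/1000 = 4.837 kg bCOD/d.
So the net sludge growth is P_X = 0.1996 × 4.837 = 0.9656 kg VSS/d.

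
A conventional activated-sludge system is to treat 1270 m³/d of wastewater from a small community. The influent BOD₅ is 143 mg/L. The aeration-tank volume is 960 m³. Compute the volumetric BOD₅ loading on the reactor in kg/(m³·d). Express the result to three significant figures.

L_v ≈ 0.189 kg BOD₅/(m³·d)

Volumetric loading L_v = Q·S₀ / V = 1270 × 143 g/m³ / 960.0 m³ = 189.2 g/(m³·d) = 0.1892 kg BOD₅/(m³·d).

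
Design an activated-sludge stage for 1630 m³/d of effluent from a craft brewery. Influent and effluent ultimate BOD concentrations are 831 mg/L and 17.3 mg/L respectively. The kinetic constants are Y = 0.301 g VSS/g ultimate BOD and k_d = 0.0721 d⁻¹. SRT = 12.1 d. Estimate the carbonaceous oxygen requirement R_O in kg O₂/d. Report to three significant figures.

R_O ≈ 1020 kg O₂/d

The observed yield is Y_obs = Y/(1 + k_d·θ_c) = 0.301 / (1 + 0.0721 × 12.1) = 0.301 / 1.872 = 0.1608 g VSS per g ultimate BOD removed.
Substrate removed = Q·(S₀ − S) = 1630 m³/d × (831 − 17.3) g/m³ = 1.33×10^6 g/d = 1326 kg/d.
P_X = Y_obs·Q·(S₀ − S) = 0.1608 × 1326 = 213.2 kg VSS/d.
R_O = Q·(S₀ − S) − 1.42·P_X = 1326 − 1.42 × 213.2 = 1024 kg O₂/d.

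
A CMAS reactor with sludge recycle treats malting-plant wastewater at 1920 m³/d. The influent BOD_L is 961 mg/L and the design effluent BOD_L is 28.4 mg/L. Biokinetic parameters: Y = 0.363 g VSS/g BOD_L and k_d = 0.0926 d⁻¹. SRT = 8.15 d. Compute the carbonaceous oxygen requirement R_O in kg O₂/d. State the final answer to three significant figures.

Y_obs = Y / (1 + k_d θ_c) = 0.363 / (1 + 0.0926 × 8.15) = 0.363 / 1.755 = 0.2069.
ΔS = 961 − 28.4 = 932.6 mg/L, so the substrate removal rate is 1920 × 932.6/1000 = 1791 kg BOD_L/d.
Net sludge production P_X = 0.2069 × 1791 = 370.4 kg VSS/d.
R_O = Q·(S₀ − S) − 1.42·P_X = 1791 − 1.42 × 370.4 = 1265 kg O₂/d.

R_O ≈ 1260 kg O₂/d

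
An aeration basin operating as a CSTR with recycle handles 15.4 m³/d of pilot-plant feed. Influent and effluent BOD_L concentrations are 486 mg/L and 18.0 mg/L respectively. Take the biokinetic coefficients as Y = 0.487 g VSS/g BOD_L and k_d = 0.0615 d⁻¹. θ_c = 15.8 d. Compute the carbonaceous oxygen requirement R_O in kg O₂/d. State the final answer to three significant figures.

R_O ≈ 4.68 kg O₂/d

The observed yield is Y_obs = Y/(1 + k_d·θ_c) = 0.487 / (1 + 0.0615 × 15.8) = 0.487 / 1.972 = 0.2470 g VSS per g BOD_L removed.
Q·(S₀ − S) = 15.4 × (486 − 18.0) × 10⁻³ = 7.207 kg/d removed.
Biomass synthesised: P_X = Y_obs × 7.207 = 1.780 kg VSS/d.
Carbonaceous O₂ demand = substrate oxidised − cell-mass equivalent = 7.207 − 1.42 × 1.780 = 4.679 kg O₂/d.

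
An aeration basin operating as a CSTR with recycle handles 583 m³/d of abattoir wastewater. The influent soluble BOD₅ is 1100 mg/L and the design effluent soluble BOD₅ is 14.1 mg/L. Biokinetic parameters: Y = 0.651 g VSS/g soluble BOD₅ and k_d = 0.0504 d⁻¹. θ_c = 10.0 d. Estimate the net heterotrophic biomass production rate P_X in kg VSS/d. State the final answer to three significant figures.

P_X ≈ 274 kg VSS/d

The observed yield is Y_obs = Y/(1 + k_d·θ_c) = 0.651 / (1 + 0.0504 × 10.0) = 0.651 / 1.504 = 0.4328 g VSS per g soluble BOD₅ removed.
ΔS = 1100 − 14.1 = 1086 mg/L, so the substrate removal rate is 583 × 1086/1000 = 633.1 kg soluble BOD₅/d.
Net biomass production P_X = Y_obs × Q·(S₀ − S) = 0.4328 × 633.1 = 274.0 kg VSS/d.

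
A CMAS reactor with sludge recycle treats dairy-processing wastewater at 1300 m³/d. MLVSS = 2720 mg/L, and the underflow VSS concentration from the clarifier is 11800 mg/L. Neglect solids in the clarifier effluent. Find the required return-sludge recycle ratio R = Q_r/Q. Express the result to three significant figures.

R ≈ 0.300

Mass balance around the secondary clarifier (neglecting effluent solids): R = X / (X_r − X) = 2720 / (11800 − 2720) = 0.2996.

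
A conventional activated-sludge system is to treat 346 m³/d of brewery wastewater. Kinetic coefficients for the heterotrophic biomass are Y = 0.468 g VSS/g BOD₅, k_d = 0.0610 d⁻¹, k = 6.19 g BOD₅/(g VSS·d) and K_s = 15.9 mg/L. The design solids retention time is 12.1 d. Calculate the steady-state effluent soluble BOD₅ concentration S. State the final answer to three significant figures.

For a completely mixed reactor with recycle the Lawrence–McCarty relation gives S = K_s·(1 + k_d·θ_c) / [θ_c·(Y·k − k_d) − 1] = 15.9 × (1 + 0.0610 × 12.1) / [12.1 × (0.468 × 6.19 − 0.0610) − 1] = 27.64 / 33.31 = 0.8295 mg/L.

S ≈ 0.830 mg/L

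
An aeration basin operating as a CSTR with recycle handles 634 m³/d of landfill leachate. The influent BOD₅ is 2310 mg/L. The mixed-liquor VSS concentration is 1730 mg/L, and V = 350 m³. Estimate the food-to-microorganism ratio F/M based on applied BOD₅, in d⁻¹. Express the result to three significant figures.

F/M ≈ 2.42 d⁻¹

Food-to-microorganism ratio F/M = Q S₀ / (V X) = 634 × 2310 / (350.0 × 1730) = 2.419 d⁻¹.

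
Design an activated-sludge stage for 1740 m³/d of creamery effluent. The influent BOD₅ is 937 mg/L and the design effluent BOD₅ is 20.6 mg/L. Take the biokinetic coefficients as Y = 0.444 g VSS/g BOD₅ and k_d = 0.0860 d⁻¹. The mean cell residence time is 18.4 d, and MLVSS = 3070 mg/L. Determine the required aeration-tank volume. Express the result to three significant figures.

V ≈ 1640 m³

From the SRT design equation V = Y Q (S₀−S) θ_c / [X (1 + k_d θ_c)] = 0.444 × 1740 × (937 − 20.6) × 18.4 / [3070 × (1 + 0.0860 × 18.4)] = 1.3×10^7 / 7928 = 1643 m³.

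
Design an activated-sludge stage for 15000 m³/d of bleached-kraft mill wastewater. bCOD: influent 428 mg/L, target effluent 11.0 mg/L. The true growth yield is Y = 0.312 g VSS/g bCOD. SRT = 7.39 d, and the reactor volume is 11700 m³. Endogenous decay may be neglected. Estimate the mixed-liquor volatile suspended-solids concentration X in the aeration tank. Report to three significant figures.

From V·X = Y·Q·(S₀ − S)·θ_c (decay neglected): X = 0.312 × 15000 × (428 − 11.0) × 7.39 / 11700 = 1233 mg/L.

X ≈ 1230 mg/L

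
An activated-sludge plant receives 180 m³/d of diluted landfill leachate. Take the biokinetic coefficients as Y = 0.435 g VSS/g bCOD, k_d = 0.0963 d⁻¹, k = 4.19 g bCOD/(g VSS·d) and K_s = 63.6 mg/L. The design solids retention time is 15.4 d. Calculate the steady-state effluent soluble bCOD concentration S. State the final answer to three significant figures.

S ≈ 6.17 mg/L

From the Monod/SRT balance for a CMAS, S = K_s·(1+k_d θ_c)/[θ_c·(Y k − k_d) − 1] = 63.6 × (1 + 0.0963 × 15.4) / [15.4 × (0.435 × 4.19 − 0.0963) − 1] = 157.9 / 25.59 = 6.172 mg/L.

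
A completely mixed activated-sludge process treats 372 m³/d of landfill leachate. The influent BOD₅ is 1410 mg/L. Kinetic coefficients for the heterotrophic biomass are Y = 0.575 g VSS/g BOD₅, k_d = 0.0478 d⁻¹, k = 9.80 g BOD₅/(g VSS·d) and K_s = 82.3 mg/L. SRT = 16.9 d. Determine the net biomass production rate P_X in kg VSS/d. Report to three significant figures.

For a completely mixed reactor with recycle the Lawrence–McCarty relation gives S = K_s·(1 + k_d·θ_c) / [θ_c·(Y·k − k_d) − 1] = 82.3 × (1 + 0.0478 × 16.9) / [16.9 × (0.575 × 9.80 − 0.0478) − 1] = 148.8 / 93.42 = 1.593 mg/L.
Observed yield with endogenous decay: Y_obs = Y / (1 + k_d·θ_c) = 0.575 / (1 + 0.0478 × 16.9) = 0.575 / 1.808 = 0.3181 g VSS/g BOD₅.
ΔS = 1410 − 1.59 = 1408 mg/L, so the substrate removal rate is 372 × 1408/1000 = 523.9 kg BOD₅/d.
P_X = Y_obs · Q(S₀ − S) = 0.3181 × 523.9 = 166.6 kg VSS/d.

P_X ≈ 167 kg VSS/d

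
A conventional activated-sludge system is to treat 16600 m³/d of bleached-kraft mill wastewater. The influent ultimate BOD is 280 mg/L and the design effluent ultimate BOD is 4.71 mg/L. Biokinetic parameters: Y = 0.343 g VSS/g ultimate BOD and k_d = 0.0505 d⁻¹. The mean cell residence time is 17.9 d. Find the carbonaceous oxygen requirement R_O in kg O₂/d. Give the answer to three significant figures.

R_O ≈ 3400 kg O₂/d

Observed yield with endogenous decay: Y_obs = Y / (1 + k_d·θ_c) = 0.343 / (1 + 0.0505 × 17.9) = 0.343 / 1.904 = 0.1802 g VSS/g ultimate BOD.
ΔS = 280 − 4.71 = 275.3 mg/L, so the substrate removal rate is 16600 × 275.3/1000 = 4570 kg ultimate BOD/d.
Biomass synthesised: P_X = Y_obs × 4570 = 823.3 kg VSS/d.
Carbonaceous O₂ demand = substrate oxidised − cell-mass equivalent = 4570 − 1.42 × 823.3 = 3401 kg O₂/d.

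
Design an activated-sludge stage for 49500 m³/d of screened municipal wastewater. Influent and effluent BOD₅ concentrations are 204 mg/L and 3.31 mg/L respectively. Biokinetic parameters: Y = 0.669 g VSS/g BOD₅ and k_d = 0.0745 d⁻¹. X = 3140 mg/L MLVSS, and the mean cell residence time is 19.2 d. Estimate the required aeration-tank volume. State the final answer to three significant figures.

V ≈ 16700 m³

Steady-state biomass mass balance: V·X·(1 + k_d·θ_c) = Y·Q·(S₀ − S)·θ_c, so V = 0.669 × 49500 × (204 − 3.31) × 19.2 / [3140 × (1 + 0.0745 × 19.2)] = 1.28×10^8 / 7631 = 16721 m³.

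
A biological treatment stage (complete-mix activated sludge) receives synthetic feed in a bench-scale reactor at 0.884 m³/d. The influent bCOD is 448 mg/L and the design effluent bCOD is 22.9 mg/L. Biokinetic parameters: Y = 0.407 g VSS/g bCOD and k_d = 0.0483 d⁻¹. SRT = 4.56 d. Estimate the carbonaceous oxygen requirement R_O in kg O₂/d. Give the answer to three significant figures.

R_O ≈ 0.198 kg O₂/d

Y_obs = Y / (1 + k_d θ_c) = 0.407 / (1 + 0.0483 × 4.56) = 0.407 / 1.220 = 0.3335.
Mass of bCOD removed per day: Q(S₀ − S) = 0.884 × 425.1 g/m³ = 0.3758 kg/d.
Net sludge production P_X = 0.3335 × 0.3758 = 0.1253 kg VSS/d.
Carbonaceous O₂ demand = substrate oxidised − cell-mass equivalent = 0.3758 − 1.42 × 0.1253 = 0.1978 kg O₂/d.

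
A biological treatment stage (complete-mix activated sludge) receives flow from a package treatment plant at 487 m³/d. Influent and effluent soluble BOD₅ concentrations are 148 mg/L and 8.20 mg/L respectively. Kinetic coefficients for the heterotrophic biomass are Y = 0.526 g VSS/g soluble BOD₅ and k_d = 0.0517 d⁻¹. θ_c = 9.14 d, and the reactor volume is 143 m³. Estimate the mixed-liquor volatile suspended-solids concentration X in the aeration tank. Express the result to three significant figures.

X ≈ 1550 mg/L

X = Y·Q·ΔS·θ_c / [V·(1 + k_d θ_c)] = 0.526 × 487 × (148 − 8.20) × 9.14 / [143 × (1 + 0.0517 × 9.14)] = 1554 mg/L.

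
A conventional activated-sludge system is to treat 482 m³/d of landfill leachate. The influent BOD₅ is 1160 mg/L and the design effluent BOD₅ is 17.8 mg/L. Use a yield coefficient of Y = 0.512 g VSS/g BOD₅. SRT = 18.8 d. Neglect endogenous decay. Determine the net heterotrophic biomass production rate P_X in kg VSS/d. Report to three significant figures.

Since k_d ≈ 0, Y_obs = Y = 0.512 g VSS/g BOD₅.
ΔS = 1160 − 17.8 = 1142 mg/L, so the substrate removal rate is 482 × 1142/1000 = 550.5 kg BOD₅/d.
So the net sludge growth is P_X = 0.5120 × 550.5 = 281.9 kg VSS/d.

P_X ≈ 282 kg VSS/d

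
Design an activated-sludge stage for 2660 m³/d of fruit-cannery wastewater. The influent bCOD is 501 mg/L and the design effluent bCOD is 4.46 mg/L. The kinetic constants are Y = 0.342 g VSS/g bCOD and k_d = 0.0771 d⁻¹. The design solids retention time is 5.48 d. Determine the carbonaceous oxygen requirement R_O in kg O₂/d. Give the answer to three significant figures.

R_O ≈ 870 kg O₂/d

Y_obs = Y / (1 + k_d θ_c) = 0.342 / (1 + 0.0771 × 5.48) = 0.342 / 1.423 = 0.2404.
Mass of bCOD removed per day: Q(S₀ − S) = 2660 × 496.5 g/m³ = 1321 kg/d.
Net sludge production P_X = 0.2404 × 1321 = 317.5 kg VSS/d.
Carbonaceous O₂ demand = substrate oxidised − cell-mass equivalent = 1321 − 1.42 × 317.5 = 869.9 kg O₂/d.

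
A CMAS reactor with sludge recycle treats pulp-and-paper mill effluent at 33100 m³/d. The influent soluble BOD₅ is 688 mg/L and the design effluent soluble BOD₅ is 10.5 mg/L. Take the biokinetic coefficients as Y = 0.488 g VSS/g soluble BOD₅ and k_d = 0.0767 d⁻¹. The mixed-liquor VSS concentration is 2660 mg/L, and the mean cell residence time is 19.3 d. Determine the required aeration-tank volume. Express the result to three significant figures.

V ≈ 32000 m³

Steady-state biomass mass balance: V·X·(1 + k_d·θ_c) = Y·Q·(S₀ − S)·θ_c, so V = 0.488 × 33100 × (688 − 10.5) × 19.3 / [2660 × (1 + 0.0767 × 19.3)] = 2.11×10^8 / 6598 = 32013 m³.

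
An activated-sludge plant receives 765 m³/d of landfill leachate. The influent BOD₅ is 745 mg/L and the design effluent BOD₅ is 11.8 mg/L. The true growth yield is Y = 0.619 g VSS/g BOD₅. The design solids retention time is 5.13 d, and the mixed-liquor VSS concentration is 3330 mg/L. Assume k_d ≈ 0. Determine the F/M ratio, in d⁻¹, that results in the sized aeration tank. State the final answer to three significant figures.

F/M ≈ 0.320 d⁻¹

Biomass mass balance (decay neglected): V·X = Y·Q·(S₀ − S)·θ_c, so V = 0.619 × 765 × (745 − 11.8) × 5.13 / 3330 = 534.9 m³.
F/M = Q·S₀ / (V·X) = 765 × 745 / (534.9 × 3330) = 0.3200 g BOD₅·(g VSS·d)⁻¹.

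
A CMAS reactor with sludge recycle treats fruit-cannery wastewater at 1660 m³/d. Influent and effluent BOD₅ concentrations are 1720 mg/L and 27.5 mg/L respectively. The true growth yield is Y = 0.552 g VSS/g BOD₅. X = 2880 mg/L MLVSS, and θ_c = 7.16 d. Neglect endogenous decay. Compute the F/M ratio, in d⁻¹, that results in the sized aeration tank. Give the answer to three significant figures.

Biomass mass balance (decay neglected): V·X = Y·Q·(S₀ − S)·θ_c, so V = 0.552 × 1660 × (1720 − 27.5) × 7.16 / 2880 = 3856 m³.
F/M = Q·S₀ / (V·X) = 1660 × 1720 / (3856 × 2880) = 0.2571 g BOD₅·(g VSS·d)⁻¹.

F/M ≈ 0.257 d⁻¹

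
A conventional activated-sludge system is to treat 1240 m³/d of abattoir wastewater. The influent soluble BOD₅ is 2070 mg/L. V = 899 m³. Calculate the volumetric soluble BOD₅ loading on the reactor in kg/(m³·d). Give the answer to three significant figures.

L_v ≈ 2.86 kg soluble BOD₅/(m³·d)

Volumetric loading L_v = Q·S₀ / V = 1240 × 2070 g/m³ / 899.0 m³ = 2855 g/(m³·d) = 2.855 kg soluble BOD₅/(m³·d).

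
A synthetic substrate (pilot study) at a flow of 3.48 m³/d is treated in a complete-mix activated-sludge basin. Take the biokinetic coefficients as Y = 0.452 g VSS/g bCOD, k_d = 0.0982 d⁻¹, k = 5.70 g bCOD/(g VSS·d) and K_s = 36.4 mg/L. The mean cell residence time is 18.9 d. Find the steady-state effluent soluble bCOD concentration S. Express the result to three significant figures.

S ≈ 2.27 mg/L

Effluent substrate depends only on kinetics and SRT: S = K_s(1 + k_d θ_c) / [θ_c(Yk − k_d) − 1] = 36.4 × (1 + 0.0982 × 18.9) / [18.9 × (0.452 × 5.70 − 0.0982) − 1] = 104.0 / 45.84 = 2.268 mg/L.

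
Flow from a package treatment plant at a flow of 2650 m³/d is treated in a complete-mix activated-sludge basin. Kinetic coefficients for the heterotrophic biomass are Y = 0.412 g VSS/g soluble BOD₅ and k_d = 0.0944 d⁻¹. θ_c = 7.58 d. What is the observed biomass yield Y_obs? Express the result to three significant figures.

Correct the yield for decay: Y_obs = Y/(1 + k_d θ_c) = 0.412 / (1 + 0.0944 × 7.58) = 0.412 / 1.716 = 0.2402.

Y_obs ≈ 0.240 g VSS/g soluble BOD₅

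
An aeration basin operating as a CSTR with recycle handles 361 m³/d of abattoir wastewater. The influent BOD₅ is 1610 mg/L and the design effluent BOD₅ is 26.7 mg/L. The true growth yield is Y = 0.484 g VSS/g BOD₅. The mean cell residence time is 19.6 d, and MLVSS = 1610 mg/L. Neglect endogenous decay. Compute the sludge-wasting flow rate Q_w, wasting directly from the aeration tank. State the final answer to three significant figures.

Q_w ≈ 172 m³/d

Biomass mass balance (decay neglected): V·X = Y·Q·(S₀ − S)·θ_c, so V = 0.484 × 361 × (1610 − 26.7) × 19.6 / 1610 = 3368 m³.
Wasting from the aeration tank: Q_w = V / θ_c = 3368 / 19.6 = 171.8 m³/d.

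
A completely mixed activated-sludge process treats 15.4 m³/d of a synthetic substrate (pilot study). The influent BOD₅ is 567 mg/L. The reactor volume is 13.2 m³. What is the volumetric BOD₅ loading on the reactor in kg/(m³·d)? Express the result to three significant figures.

L_v ≈ 0.662 kg BOD₅/(m³·d)

L_v = Q S₀ / V = 15.4 × 567 × 10⁻³ / 13.20 = 0.6615 kg/(m³·d).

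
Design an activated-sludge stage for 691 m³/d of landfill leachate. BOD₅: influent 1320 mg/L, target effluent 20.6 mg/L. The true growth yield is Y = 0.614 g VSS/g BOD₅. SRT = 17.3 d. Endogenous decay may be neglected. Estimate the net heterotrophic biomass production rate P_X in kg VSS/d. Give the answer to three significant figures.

P_X ≈ 551 kg VSS/d

No decay correction is needed, so Y_obs = Y = 0.614.
Mass of BOD₅ removed per day: Q(S₀ − S) = 691 × 1299 g/m³ = 897.9 kg/d.
Biomass produced: P_X = Y_obs·Q·ΔS = 0.6140 × 897.9 ≈ 551.3 kg VSS/d.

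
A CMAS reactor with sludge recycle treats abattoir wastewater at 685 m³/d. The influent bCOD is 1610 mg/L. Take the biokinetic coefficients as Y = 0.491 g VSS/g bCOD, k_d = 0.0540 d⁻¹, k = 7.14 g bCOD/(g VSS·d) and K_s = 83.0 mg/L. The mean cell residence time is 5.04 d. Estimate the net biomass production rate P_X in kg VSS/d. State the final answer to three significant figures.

From the Monod/SRT balance for a CMAS, S = K_s·(1+k_d θ_c)/[θ_c·(Y k − k_d) − 1] = 83.0 × (1 + 0.0540 × 5.04) / [5.04 × (0.491 × 7.14 − 0.0540) − 1] = 105.6 / 16.40 = 6.440 mg/L.
Y_obs = Y / (1 + k_d θ_c) = 0.491 / (1 + 0.0540 × 5.04) = 0.491 / 1.272 = 0.3860.
ΔS = 1610 − 6.44 = 1604 mg/L, so the substrate removal rate is 685 × 1604/1000 = 1098 kg bCOD/d.
So the net sludge growth is P_X = 0.3860 × 1098 = 424.0 kg VSS/d.

P_X ≈ 424 kg VSS/d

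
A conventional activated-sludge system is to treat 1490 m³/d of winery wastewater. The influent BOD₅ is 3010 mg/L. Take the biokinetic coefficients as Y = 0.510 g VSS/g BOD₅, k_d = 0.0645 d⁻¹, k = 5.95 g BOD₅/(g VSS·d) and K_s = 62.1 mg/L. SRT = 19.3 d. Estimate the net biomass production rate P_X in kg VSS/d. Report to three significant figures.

Effluent substrate depends only on kinetics and SRT: S = K_s(1 + k_d θ_c) / [θ_c(Yk − k_d) − 1] = 62.1 × (1 + 0.0645 × 19.3) / [19.3 × (0.510 × 5.95 − 0.0645) − 1] = 139.4 / 56.32 = 2.475 mg/L.
The observed yield is Y_obs = Y/(1 + k_d·θ_c) = 0.510 / (1 + 0.0645 × 19.3) = 0.510 / 2.245 = 0.2272 g VSS per g BOD₅ removed.
Q·(S₀ − S) = 1490 × (3010 − 2.48) × 10⁻³ = 4481 kg/d removed.
Biomass produced: P_X = Y_obs·Q·ΔS = 0.2272 × 4481 ≈ 1018 kg VSS/d.

P_X ≈ 1020 kg VSS/d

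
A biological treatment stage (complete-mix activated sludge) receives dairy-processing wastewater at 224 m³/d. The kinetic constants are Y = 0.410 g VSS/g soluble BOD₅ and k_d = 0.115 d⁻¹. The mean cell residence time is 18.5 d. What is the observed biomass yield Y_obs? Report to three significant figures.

Observed yield with endogenous decay: Y_obs = Y / (1 + k_d·θ_c) = 0.410 / (1 + 0.115 × 18.5) = 0.410 / 3.127 = 0.1311 g VSS/g soluble BOD₅.

Y_obs ≈ 0.131 g VSS/g soluble BOD₅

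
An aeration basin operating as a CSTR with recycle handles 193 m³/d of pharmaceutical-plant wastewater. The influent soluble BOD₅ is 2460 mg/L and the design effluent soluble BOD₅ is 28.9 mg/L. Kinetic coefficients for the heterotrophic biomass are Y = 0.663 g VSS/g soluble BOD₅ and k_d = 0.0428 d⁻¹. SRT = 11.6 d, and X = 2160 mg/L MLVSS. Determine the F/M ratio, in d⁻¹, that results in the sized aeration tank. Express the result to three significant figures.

Steady-state biomass mass balance: V·X·(1 + k_d·θ_c) = Y·Q·(S₀ − S)·θ_c, so V = 0.663 × 193 × (2460 − 28.9) × 11.6 / [2160 × (1 + 0.0428 × 11.6)] = 3.61×10^6 / 3232 = 1116 m³.
Food-to-microorganism ratio F/M = Q S₀ / (V X) = 193 × 2460 / (1116 × 2160) = 0.1969 d⁻¹.

F/M ≈ 0.197 d⁻¹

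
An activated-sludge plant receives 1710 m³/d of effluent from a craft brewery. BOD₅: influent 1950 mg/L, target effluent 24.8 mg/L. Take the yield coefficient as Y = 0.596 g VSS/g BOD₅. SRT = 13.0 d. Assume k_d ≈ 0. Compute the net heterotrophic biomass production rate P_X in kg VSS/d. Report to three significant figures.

No decay correction is needed, so Y_obs = Y = 0.596.
Mass of BOD₅ removed per day: Q(S₀ − S) = 1710 × 1925 g/m³ = 3292 kg/d.
Net biomass production P_X = Y_obs × Q·(S₀ − S) = 0.5960 × 3292 = 1962 kg VSS/d.

P_X ≈ 1960 kg VSS/d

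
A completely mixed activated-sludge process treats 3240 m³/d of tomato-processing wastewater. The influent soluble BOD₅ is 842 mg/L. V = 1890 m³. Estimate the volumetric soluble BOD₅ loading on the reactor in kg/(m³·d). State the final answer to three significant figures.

L_v ≈ 1.44 kg soluble BOD₅/(m³·d)

L_v = Q S₀ / V = 3240 × 842 × 10⁻³ / 1890 = 1.443 kg/(m³·d).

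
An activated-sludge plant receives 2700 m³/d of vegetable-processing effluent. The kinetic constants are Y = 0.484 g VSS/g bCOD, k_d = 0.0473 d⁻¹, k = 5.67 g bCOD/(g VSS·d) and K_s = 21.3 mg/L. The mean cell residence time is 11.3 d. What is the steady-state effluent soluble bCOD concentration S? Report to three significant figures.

S ≈ 1.11 mg/L

Effluent substrate depends only on kinetics and SRT: S = K_s(1 + k_d θ_c) / [θ_c(Yk − k_d) − 1] = 21.3 × (1 + 0.0473 × 11.3) / [11.3 × (0.484 × 5.67 − 0.0473) − 1] = 32.68 / 29.48 = 1.109 mg/L.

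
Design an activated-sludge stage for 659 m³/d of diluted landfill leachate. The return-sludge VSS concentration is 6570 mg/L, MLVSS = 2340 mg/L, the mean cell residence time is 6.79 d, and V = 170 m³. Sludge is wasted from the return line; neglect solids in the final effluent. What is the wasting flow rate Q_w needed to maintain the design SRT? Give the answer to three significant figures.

Q_w ≈ 8.92 m³/d

Wasting from the return line (neglecting effluent solids): Q_w = V·X / (θ_c·X_r) = 170.0 × 2340 / (6.79 × 6570) = 8.917 m³/d.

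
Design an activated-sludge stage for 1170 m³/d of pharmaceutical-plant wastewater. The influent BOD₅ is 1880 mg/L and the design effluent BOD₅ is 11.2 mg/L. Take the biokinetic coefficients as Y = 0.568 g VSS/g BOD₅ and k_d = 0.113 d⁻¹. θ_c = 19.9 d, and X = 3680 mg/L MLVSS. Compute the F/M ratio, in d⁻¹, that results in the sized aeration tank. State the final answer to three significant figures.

F/M ≈ 0.289 d⁻¹

From the SRT design equation V = Y Q (S₀−S) θ_c / [X (1 + k_d θ_c)] = 0.568 × 1170 × (1880 − 11.2) × 19.9 / [3680 × (1 + 0.113 × 19.9)] = 2.47×10^7 / 11955 = 2067 m³.
F/M = applied load / biomass = Q·S₀/(V·X) = 1170 × 1880 / (2067 × 3680) = 0.2891 d⁻¹.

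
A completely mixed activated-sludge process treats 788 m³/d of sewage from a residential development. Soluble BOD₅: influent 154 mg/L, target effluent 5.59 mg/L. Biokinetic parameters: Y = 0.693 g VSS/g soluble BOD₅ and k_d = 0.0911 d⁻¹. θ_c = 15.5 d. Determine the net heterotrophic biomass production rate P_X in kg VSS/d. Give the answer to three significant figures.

The observed yield is Y_obs = Y/(1 + k_d·θ_c) = 0.693 / (1 + 0.0911 × 15.5) = 0.693 / 2.412 = 0.2873 g VSS per g soluble BOD₅ removed.
Substrate removed = Q·(S₀ − S) = 788 m³/d × (154 − 5.59) g/m³ = 1.17×10^5 g/d = 116.9 kg/d.
Net biomass production P_X = Y_obs × Q·(S₀ − S) = 0.2873 × 116.9 = 33.60 kg VSS/d.

P_X ≈ 33.6 kg VSS/d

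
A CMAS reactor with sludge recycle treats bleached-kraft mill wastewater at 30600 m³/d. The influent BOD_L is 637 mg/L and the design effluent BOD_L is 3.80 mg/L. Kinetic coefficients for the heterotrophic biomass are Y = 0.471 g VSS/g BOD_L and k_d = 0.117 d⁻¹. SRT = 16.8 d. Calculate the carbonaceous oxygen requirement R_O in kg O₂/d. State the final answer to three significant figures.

R_O ≈ 15000 kg O₂/d

Correct the yield for decay: Y_obs = Y/(1 + k_d θ_c) = 0.471 / (1 + 0.117 × 16.8) = 0.471 / 2.966 = 0.1588.
Mass of BOD_L removed per day: Q(S₀ − S) = 30600 × 633.2 g/m³ = 19376 kg/d.
P_X = Y_obs·Q·(S₀ − S) = 0.1588 × 19376 = 3077 kg VSS/d.
R_O = Q·(S₀ − S) − 1.42·P_X = 19376 − 1.42 × 3077 = 15006 kg O₂/d.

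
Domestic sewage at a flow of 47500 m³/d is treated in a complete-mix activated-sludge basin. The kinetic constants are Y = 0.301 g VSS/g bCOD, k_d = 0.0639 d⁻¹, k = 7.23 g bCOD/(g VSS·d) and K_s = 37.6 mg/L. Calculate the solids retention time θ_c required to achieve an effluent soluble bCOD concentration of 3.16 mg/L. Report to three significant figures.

θ_c ≈ 9.54 d

From 1/θ_c = Y·k·S/(K_s + S) − k_d: Y·k·S/(K_s+S) = 0.301 × 7.23 × 3.16 / (37.6 + 3.16) = 0.1687 d⁻¹.
1/θ_c = 0.1687 − 0.0639 = 0.1048 d⁻¹, so θ_c = 9.540 d.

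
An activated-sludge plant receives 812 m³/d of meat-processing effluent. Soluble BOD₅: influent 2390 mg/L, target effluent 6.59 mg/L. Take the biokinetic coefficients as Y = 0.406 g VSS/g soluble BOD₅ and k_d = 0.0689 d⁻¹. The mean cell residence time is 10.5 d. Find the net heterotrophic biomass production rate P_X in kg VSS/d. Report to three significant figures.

The observed yield is Y_obs = Y/(1 + k_d·θ_c) = 0.406 / (1 + 0.0689 × 10.5) = 0.406 / 1.723 = 0.2356 g VSS per g soluble BOD₅ removed.
Substrate removed = Q·(S₀ − S) = 812 m³/d × (2390 − 6.59) g/m³ = 1.94×10^6 g/d = 1935 kg/d.
P_X = Y_obs · Q(S₀ − S) = 0.2356 × 1935 = 455.9 kg VSS/d.

P_X ≈ 456 kg VSS/d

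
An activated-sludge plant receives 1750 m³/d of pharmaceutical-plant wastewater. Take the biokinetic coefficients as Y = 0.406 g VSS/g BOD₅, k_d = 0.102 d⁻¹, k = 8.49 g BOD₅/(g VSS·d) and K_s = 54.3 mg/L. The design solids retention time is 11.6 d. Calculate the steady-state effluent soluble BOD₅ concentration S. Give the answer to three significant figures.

S ≈ 3.14 mg/L

From the Monod/SRT balance for a CMAS, S = K_s·(1+k_d θ_c)/[θ_c·(Y k − k_d) − 1] = 54.3 × (1 + 0.102 × 11.6) / [11.6 × (0.406 × 8.49 − 0.102) − 1] = 118.5 / 37.80 = 3.136 mg/L.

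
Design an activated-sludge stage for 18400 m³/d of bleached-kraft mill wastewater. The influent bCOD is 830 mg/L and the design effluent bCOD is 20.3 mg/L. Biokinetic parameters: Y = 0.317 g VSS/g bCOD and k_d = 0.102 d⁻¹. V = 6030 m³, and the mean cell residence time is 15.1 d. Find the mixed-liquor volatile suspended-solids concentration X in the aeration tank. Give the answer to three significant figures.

X = Y·Q·ΔS·θ_c / [V·(1 + k_d θ_c)] = 0.317 × 18400 × (830 − 20.3) × 15.1 / [6030 × (1 + 0.102 × 15.1)] = 4656 mg/L.

X ≈ 4660 mg/L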